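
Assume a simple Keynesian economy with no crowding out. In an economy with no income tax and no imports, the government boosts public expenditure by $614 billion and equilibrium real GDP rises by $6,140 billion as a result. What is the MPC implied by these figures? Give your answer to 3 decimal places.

0.900

Implied spending multiplier k = ΔY/ΔG = 6,140/614 = 10.
Since k = 1/(1 − MPC), MPC = 1 − 1/k = 1 − ΔG/ΔY = 1 − 614/6,140 = 0.900.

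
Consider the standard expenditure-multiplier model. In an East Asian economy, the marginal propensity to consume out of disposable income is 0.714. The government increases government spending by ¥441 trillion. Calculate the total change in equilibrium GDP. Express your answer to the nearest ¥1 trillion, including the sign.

+¥1,542 trillion

Expenditure multiplier = 1/(1 − MPC) = 1/(1 − 0.714) = 1/0.286 ≈ 3.497.
ΔY = k × ΔG = (+¥441 trillion) / 0.286 ≈ +¥1,542 trillion.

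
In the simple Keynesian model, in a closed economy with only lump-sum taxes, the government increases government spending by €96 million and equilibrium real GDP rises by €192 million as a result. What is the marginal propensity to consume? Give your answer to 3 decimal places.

Implied spending multiplier k = ΔY/ΔG = 192/96 = 2.
Since k = 1/(1 − MPC), MPC = 1 − 1/k = 1 − ΔG/ΔY = 1 − 96/192 = 0.500.

0.500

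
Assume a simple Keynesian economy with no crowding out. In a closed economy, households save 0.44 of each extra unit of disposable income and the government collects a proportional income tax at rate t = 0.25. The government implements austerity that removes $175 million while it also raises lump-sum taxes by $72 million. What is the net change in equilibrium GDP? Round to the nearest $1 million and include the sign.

MPC = 1 − MPS = 1 − 0.44 = 0.56.
Expenditure multiplier = 1/(1 − c(1−t)) = 1/(1 − 0.56×0.75) = 1/0.58 ≈ 1.724.
ΔG contributes k·ΔG = (−$175 million) / 0.58 ≈ −$301.7 million.
ΔT of +$72 million changes first-round spending by −c·ΔT = −$40.32 million, contributing k·(−c·ΔT) = (−$40.32 million) / 0.58 ≈ −$69.5 million.
Net ΔY = k(ΔG − c·ΔT) = (−$215.32 million) / 0.58 ≈ −$371 million.

−$371 million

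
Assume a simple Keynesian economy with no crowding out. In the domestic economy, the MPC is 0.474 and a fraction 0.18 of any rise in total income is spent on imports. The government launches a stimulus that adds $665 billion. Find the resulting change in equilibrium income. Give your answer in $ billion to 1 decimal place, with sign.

+$941.9 billion

Spending multiplier = 1/(1 − c + m) = 1/(1 − 0.474 + 0.18) = 1/0.706 ≈ 1.416.
ΔY = k × ΔG = (+$665 billion) / 0.706 ≈ +$941.9 billion.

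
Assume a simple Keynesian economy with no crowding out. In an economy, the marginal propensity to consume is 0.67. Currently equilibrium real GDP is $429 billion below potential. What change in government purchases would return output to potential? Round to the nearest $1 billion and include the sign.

Spending multiplier = 1/(1 − MPC) = 1/(1 − 0.67) = 1/0.33 ≈ 3.03.
Need ΔY = +$429 billion, so ΔG = ΔY/k = (+$429 billion) × 0.33 ≈ +$142 billion.
The government should increase government purchases by $142 billion.

+$142 billion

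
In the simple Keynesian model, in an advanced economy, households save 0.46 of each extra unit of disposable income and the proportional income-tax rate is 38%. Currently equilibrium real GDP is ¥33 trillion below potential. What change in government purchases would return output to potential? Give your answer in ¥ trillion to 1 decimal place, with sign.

MPC = 1 − MPS = 1 − 0.46 = 0.54.
Spending multiplier = 1/(1 − c(1−t)) = 1/(1 − 0.54×0.62) = 1/0.6652 ≈ 1.503.
Need ΔY = +¥33 trillion, so ΔG = ΔY/k = (+¥33 trillion) × 0.6652 ≈ +¥22 trillion.
The government should increase government purchases by ¥22 trillion.

+¥22.0 trillion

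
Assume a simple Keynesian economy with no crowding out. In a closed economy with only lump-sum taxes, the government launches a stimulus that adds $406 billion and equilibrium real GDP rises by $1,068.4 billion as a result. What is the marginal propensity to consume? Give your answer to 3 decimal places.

0.620

Implied spending multiplier k = ΔY/ΔG = 1,068.4/406 ≈ 2.6315.
Since k = 1/(1 − MPC), MPC = 1 − 1/k = 1 − ΔG/ΔY = 1 − 406/1,068.4 ≈ 0.620.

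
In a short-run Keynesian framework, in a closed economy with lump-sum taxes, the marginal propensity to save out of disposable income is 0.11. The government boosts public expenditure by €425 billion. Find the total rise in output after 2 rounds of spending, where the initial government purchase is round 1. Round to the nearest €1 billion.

MPC = 1 − MPS = 1 − 0.11 = 0.89.
Round 1 adds ΔG = €425 billion; each later round is MPC = 0.89 times the previous.
After 2 rounds: 425 + 378.25 = ΔG·(1 − c^2)/(1 − c) = 425 × (1 − 0.7921)/0.11 ≈ €803 billion.

€803 billion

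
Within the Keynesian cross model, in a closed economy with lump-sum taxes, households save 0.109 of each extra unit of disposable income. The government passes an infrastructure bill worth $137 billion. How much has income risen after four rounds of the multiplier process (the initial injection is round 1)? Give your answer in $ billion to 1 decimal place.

MPC = 1 − MPS = 1 − 0.109 = 0.891.
Round 1 adds ΔG = $137 billion; each later round is MPC = 0.891 times the previous.
After 4 rounds: 137 + 122.067 + 108.761697 + 96.906672027 = ΔG·(1 − c^4)/(1 − c) = 137 × (1 − 0.630247042161)/0.109 ≈ $464.7 billion.

$464.7 billion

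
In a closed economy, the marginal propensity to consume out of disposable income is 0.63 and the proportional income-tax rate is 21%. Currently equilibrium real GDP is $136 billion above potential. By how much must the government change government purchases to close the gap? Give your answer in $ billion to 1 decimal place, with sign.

−$68.3 billion

Spending multiplier = 1/(1 − c(1−t)) = 1/(1 − 0.63×0.79) = 1/0.5023 ≈ 1.991.
Need ΔY = −$136 billion, so ΔG = ΔY/k = (−$136 billion) × 0.5023 ≈ −$68.3 billion.
The government should cut government purchases by $68.3 billion.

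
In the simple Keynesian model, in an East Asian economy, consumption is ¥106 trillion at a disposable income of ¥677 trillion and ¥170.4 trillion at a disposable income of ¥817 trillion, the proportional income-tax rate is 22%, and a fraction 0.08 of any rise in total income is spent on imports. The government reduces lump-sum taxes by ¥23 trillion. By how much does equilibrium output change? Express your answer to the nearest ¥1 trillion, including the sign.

MPC = ΔC/ΔYd = (170.4 − 106)/(817 − 677) = 64.4/140 = 0.46.
A lump-sum tax change of −¥23 trillion shifts disposable income by +¥23 trillion; first-round consumption changes by −c × ΔT = −0.46 × (−¥23 trillion) = +¥10.58 trillion.
Expenditure multiplier = 1/(1 − c(1−t) + m) = 1/(1 − 0.46×0.78 + 0.08) = 1/0.7212 ≈ 1.387.
The tax multiplier is −c × k ≈ −0.638, so ΔY = k × (−c·ΔT) = (+¥10.58 trillion) / 0.7212 ≈ +¥15 trillion.

+¥15 trillion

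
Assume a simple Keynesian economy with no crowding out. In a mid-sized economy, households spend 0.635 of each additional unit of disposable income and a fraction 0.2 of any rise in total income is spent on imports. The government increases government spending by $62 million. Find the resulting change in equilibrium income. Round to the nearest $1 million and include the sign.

+$110 million

Spending multiplier = 1/(1 − c + m) = 1/(1 − 0.635 + 0.2) = 1/0.565 ≈ 1.77.
ΔY = k × ΔG = (+$62 million) / 0.565 ≈ +$110 million.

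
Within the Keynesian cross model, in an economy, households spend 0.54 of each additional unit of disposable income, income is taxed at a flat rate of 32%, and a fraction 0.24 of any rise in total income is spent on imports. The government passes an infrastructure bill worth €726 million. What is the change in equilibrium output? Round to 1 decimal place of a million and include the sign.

+€831.8 million

Expenditure multiplier = 1/(1 − c(1−t) + m) = 1/(1 − 0.54×0.68 + 0.24) = 1/0.8728 ≈ 1.146.
ΔY = k × ΔG = (+€726 million) / 0.8728 ≈ +€831.8 million.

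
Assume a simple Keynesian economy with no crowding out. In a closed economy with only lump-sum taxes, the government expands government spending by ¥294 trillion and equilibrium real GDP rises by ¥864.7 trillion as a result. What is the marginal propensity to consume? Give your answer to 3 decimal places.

Implied spending multiplier k = ΔY/ΔG = 864.7/294 ≈ 2.9412.
Since k = 1/(1 − MPC), MPC = 1 − 1/k = 1 − ΔG/ΔY = 1 − 294/864.7 ≈ 0.660.

0.660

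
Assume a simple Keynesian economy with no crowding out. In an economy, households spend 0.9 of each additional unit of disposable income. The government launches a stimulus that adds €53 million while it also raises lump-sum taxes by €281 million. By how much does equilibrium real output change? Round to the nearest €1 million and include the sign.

−€1,999 million

Expenditure multiplier = 1/(1 − MPC) = 1/(1 − 0.9) = 1/0.1 = 10.
ΔG contributes k·ΔG = (+€53 million) / 0.1 = +€530 million.
ΔT of +€281 million changes first-round spending by −c·ΔT = −€252.9 million, contributing k·(−c·ΔT) = (−€252.9 million) / 0.1 = −€2,529 million.
Net ΔY = k(ΔG − c·ΔT) = (−€199.9 million) / 0.1 = −€1,999 million.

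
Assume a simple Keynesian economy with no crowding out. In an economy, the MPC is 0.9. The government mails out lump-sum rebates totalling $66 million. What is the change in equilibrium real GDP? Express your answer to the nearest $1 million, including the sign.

A lump-sum tax change of −$66 million shifts disposable income by +$66 million; first-round consumption changes by −c × ΔT = −0.9 × (−$66 million) = +$59.4 million.
Expenditure multiplier = 1/(1 − MPC) = 1/(1 − 0.9) = 1/0.1 = 10.
The tax multiplier is −c × k = −9, so ΔY = k × (−c·ΔT) = (+$59.4 million) / 0.1 = +$594 million.

+$594 million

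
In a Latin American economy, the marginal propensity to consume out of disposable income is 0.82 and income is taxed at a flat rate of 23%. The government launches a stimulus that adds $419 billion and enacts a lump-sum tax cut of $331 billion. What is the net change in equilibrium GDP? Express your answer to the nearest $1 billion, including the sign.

Expenditure multiplier = 1/(1 − c(1−t)) = 1/(1 − 0.82×0.77) = 1/0.3686 ≈ 2.713.
ΔG contributes k·ΔG = (+$419 billion) / 0.3686 ≈ +$1,136.7 billion.
ΔT of −$331 billion changes first-round spending by −c·ΔT = +$271.42 billion, contributing k·(−c·ΔT) = (+$271.42 billion) / 0.3686 ≈ +$736.4 billion.
Net ΔY = k(ΔG − c·ΔT) = (+$690.42 billion) / 0.3686 ≈ +$1,873 billion.

+$1,873 billion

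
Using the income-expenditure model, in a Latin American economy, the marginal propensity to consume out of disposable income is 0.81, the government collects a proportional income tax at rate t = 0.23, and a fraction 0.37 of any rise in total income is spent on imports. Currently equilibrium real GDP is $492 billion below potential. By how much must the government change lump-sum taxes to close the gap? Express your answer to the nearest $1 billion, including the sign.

−$453 billion

Spending multiplier = 1/(1 − c(1−t) + m) = 1/(1 − 0.81×0.77 + 0.37) = 1/0.7463 ≈ 1.34.
Tax multiplier = −c·k = −0.81/0.7463 ≈ −1.085. Need ΔY = +$492 billion, so ΔT = ΔY/(−c·k) = −(+$492 billion) × 0.7463 / 0.81 ≈ −$453 billion.
The government should cut lump-sum taxes by $453 billion.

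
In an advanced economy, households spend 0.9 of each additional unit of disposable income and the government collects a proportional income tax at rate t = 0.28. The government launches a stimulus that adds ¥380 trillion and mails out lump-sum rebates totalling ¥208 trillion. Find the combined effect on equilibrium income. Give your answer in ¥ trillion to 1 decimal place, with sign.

Expenditure multiplier = 1/(1 − c(1−t)) = 1/(1 − 0.9×0.72) = 1/0.352 ≈ 2.841.
ΔG contributes k·ΔG = (+¥380 trillion) / 0.352 ≈ +¥1,079.5 trillion.
ΔT of −¥208 trillion changes first-round spending by −c·ΔT = +¥187.2 trillion, contributing k·(−c·ΔT) = (+¥187.2 trillion) / 0.352 ≈ +¥531.8 trillion.
Net ΔY = k(ΔG − c·ΔT) = (+¥567.2 trillion) / 0.352 ≈ +¥1,611.4 trillion.

+¥1,611.4 trillion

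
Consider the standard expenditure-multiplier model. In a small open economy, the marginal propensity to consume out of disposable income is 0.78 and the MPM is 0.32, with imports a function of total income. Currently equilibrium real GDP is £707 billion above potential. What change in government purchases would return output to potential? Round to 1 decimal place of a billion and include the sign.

Spending multiplier = 1/(1 − c + m) = 1/(1 − 0.78 + 0.32) = 1/0.54 ≈ 1.852.
Need ΔY = −£707 billion, so ΔG = ΔY/k = (−£707 billion) × 0.54 ≈ −£381.8 billion.
The government should cut government purchases by £381.8 billion.

−£381.8 billion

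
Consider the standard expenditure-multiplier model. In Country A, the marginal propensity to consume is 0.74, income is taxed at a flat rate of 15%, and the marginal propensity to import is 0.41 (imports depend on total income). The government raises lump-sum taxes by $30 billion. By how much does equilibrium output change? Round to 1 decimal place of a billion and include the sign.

A lump-sum tax change of +$30 billion shifts disposable income by −$30 billion; first-round consumption changes by −c × ΔT = −0.74 × (+$30 billion) = −$22.2 billion.
Expenditure multiplier = 1/(1 − c(1−t) + m) = 1/(1 − 0.74×0.85 + 0.41) = 1/0.781 ≈ 1.28.
The tax multiplier is −c × k ≈ −0.948, so ΔY = k × (−c·ΔT) = (−$22.2 billion) / 0.781 ≈ −$28.4 billion.

−$28.4 billion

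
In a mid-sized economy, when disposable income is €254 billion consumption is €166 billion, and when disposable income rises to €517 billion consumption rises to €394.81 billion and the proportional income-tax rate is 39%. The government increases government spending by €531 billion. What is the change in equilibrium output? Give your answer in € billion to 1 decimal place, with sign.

+€1,131.5 billion

MPC = ΔC/ΔYd = (394.81 − 166)/(517 − 254) = 228.81/263 = 0.87.
Spending multiplier = 1/(1 − c(1−t)) = 1/(1 − 0.87×0.61) = 1/0.4693 ≈ 2.131.
ΔY = k × ΔG = (+€531 billion) / 0.4693 ≈ +€1,131.5 billion.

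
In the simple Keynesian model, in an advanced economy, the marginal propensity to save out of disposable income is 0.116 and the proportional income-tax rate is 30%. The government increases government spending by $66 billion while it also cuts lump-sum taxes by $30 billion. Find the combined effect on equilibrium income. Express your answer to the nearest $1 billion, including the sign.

MPC = 1 − MPS = 1 − 0.116 = 0.884.
Expenditure multiplier = 1/(1 − c(1−t)) = 1/(1 − 0.884×0.7) = 1/0.3812 ≈ 2.623.
ΔG contributes k·ΔG = (+$66 billion) / 0.3812 ≈ +$173.1 billion.
ΔT of −$30 billion changes first-round spending by −c·ΔT = +$26.52 billion, contributing k·(−c·ΔT) = (+$26.52 billion) / 0.3812 ≈ +$69.6 billion.
Net ΔY = k(ΔG − c·ΔT) = (+$92.52 billion) / 0.3812 ≈ +$243 billion.

+$243 billion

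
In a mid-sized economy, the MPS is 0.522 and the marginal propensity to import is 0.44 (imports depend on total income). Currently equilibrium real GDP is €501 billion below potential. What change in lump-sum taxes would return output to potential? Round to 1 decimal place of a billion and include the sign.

−€1,008.3 billion

MPC = 1 − MPS = 1 − 0.522 = 0.478.
Spending multiplier = 1/(1 − c + m) = 1/(1 − 0.478 + 0.44) = 1/0.962 ≈ 1.04.
Tax multiplier = −c·k = −0.478/0.962 ≈ −0.497. Need ΔY = +€501 billion, so ΔT = ΔY/(−c·k) = −(+€501 billion) × 0.962 / 0.478 ≈ −€1,008.3 billion.
The government should cut lump-sum taxes by €1,008.3 billion.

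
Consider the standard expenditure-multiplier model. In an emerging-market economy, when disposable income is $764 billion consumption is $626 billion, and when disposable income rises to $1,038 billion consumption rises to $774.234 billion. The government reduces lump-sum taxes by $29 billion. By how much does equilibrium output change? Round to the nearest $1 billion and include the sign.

+$34 billion

MPC = ΔC/ΔYd = (774.234 − 626)/(1,038 − 764) = 148.234/274 = 0.541.
A lump-sum tax change of −$29 billion shifts disposable income by +$29 billion; first-round consumption changes by −c × ΔT = −0.541 × (−$29 billion) = +$15.689 billion.
Expenditure multiplier = 1/(1 − MPC) = 1/(1 − 0.541) = 1/0.459 ≈ 2.179.
The tax multiplier is −c × k ≈ −1.179, so ΔY = k × (−c·ΔT) = (+$15.689 billion) / 0.459 ≈ +$34 billion.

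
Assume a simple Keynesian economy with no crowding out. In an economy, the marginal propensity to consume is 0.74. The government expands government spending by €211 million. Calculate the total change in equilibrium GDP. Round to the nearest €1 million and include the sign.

Spending multiplier = 1/(1 − MPC) = 1/(1 − 0.74) = 1/0.26 ≈ 3.846.
ΔY = k × ΔG = (+€211 million) / 0.26 ≈ +€812 million.

+€812 million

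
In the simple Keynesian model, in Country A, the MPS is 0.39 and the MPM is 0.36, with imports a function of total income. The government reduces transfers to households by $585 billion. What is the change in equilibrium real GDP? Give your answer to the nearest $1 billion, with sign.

−$476 billion

MPC = 1 − MPS = 1 − 0.39 = 0.61.
The transfer change shifts disposable income by −$585 billion, so first-round consumption changes by c·ΔTR = 0.61 × (−$585 billion) = −$356.85 billion.
Expenditure multiplier = 1/(1 − c + m) = 1/(1 − 0.61 + 0.36) = 1/0.75 ≈ 1.333.
The transfer multiplier is c × k ≈ 0.813, so ΔY = k × (c·ΔTR) = (−$356.85 billion) / 0.75 ≈ −$476 billion.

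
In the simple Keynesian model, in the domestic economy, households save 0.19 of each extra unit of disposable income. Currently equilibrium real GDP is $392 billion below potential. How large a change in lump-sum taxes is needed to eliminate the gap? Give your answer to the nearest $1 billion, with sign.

−$92 billion

MPC = 1 − MPS = 1 − 0.19 = 0.81.
Spending multiplier = 1/(1 − MPC) = 1/(1 − 0.81) = 1/0.19 ≈ 5.263.
Tax multiplier = −c·k = −0.81/0.19 ≈ −4.263. Need ΔY = +$392 billion, so ΔT = ΔY/(−c·k) = −(+$392 billion) × 0.19 / 0.81 ≈ −$92 billion.
The government should cut lump-sum taxes by $92 billion.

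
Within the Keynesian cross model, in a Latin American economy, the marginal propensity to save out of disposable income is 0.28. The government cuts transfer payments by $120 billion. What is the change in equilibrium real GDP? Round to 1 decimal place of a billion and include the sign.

−$308.6 billion

MPC = 1 − MPS = 1 − 0.28 = 0.72.
The transfer change shifts disposable income by −$120 billion, so first-round consumption changes by c·ΔTR = 0.72 × (−$120 billion) = −$86.4 billion.
Expenditure multiplier = 1/(1 − MPC) = 1/(1 − 0.72) = 1/0.28 ≈ 3.571.
The transfer multiplier is c × k ≈ 2.571, so ΔY = k × (c·ΔTR) = (−$86.4 billion) / 0.28 ≈ −$308.6 billion.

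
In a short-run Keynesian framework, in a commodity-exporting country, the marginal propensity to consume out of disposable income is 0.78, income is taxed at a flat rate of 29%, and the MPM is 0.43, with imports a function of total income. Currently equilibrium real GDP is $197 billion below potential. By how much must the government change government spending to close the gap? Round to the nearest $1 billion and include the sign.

+$173 billion

Spending multiplier = 1/(1 − c(1−t) + m) = 1/(1 − 0.78×0.71 + 0.43) = 1/0.8762 ≈ 1.141.
Need ΔY = +$197 billion, so ΔG = ΔY/k = (+$197 billion) × 0.8762 ≈ +$173 billion.
The government should increase government spending by $173 billion.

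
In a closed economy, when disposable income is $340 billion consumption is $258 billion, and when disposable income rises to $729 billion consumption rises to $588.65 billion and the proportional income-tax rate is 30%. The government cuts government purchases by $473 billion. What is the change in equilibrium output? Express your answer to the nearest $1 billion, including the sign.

−$1,168 billion

MPC = ΔC/ΔYd = (588.65 − 258)/(729 − 340) = 330.65/389 = 0.85.
Expenditure multiplier = 1/(1 − c(1−t)) = 1/(1 − 0.85×0.7) = 1/0.405 ≈ 2.469.
ΔY = k × ΔG = (−$473 billion) / 0.405 ≈ −$1,168 billion.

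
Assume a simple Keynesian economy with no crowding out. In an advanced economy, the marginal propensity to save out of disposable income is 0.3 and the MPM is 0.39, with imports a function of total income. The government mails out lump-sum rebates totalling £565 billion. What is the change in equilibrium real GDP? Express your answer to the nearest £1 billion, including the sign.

+£573 billion

MPC = 1 − MPS = 1 − 0.3 = 0.7.
A lump-sum tax change of −£565 billion shifts disposable income by +£565 billion; first-round consumption changes by −c × ΔT = −0.7 × (−£565 billion) = +£395.5 billion.
Expenditure multiplier = 1/(1 − c + m) = 1/(1 − 0.7 + 0.39) = 1/0.69 ≈ 1.449.
The tax multiplier is −c × k ≈ −1.014, so ΔY = k × (−c·ΔT) = (+£395.5 billion) / 0.69 ≈ +£573 billion.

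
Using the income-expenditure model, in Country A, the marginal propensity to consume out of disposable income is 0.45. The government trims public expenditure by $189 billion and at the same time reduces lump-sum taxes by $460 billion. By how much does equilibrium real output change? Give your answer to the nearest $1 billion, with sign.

+$33 billion

Expenditure multiplier = 1/(1 − MPC) = 1/(1 − 0.45) = 1/0.55 ≈ 1.818.
ΔG contributes k·ΔG = (−$189 billion) / 0.55 ≈ −$343.6 billion.
ΔT of −$460 billion changes first-round spending by −c·ΔT = +$207 billion, contributing k·(−c·ΔT) = (+$207 billion) / 0.55 ≈ +$376.4 billion.
Net ΔY = k(ΔG − c·ΔT) = (+$18 billion) / 0.55 ≈ +$33 billion.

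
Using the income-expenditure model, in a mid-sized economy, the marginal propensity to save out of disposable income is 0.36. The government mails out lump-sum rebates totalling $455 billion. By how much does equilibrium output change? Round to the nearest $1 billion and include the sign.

+$809 billion

MPC = 1 − MPS = 1 − 0.36 = 0.64.
A lump-sum tax change of −$455 billion shifts disposable income by +$455 billion; first-round consumption changes by −c × ΔT = −0.64 × (−$455 billion) = +$291.2 billion.
Expenditure multiplier = 1/(1 − MPC) = 1/(1 − 0.64) = 1/0.36 ≈ 2.778.
The tax multiplier is −c × k ≈ −1.778, so ΔY = k × (−c·ΔT) = (+$291.2 billion) / 0.36 ≈ +$809 billion.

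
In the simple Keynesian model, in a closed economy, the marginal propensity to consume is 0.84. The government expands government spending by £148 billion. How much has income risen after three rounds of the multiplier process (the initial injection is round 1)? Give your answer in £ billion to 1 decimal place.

£376.7 billion

Round 1 adds ΔG = £148 billion; each later round is MPC = 0.84 times the previous.
After 3 rounds: 148 + 124.32 + 104.4288 = ΔG·(1 − c^3)/(1 − c) = 148 × (1 − 0.592704)/0.16 ≈ £376.7 billion.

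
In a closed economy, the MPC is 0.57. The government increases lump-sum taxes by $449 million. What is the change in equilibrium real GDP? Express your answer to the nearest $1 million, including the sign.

−$595 million

A lump-sum tax change of +$449 million shifts disposable income by −$449 million; first-round consumption changes by −c × ΔT = −0.57 × (+$449 million) = −$255.93 million.
Expenditure multiplier = 1/(1 − MPC) = 1/(1 − 0.57) = 1/0.43 ≈ 2.326.
The tax multiplier is −c × k ≈ −1.326, so ΔY = k × (−c·ΔT) = (−$255.93 million) / 0.43 ≈ −$595 million.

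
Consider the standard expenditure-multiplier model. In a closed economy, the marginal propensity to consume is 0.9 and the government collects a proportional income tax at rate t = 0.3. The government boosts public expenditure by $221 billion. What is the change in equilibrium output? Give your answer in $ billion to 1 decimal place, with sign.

Expenditure multiplier = 1/(1 − c(1−t)) = 1/(1 − 0.9×0.7) = 1/0.37 ≈ 2.703.
ΔY = k × ΔG = (+$221 billion) / 0.37 ≈ +$597.3 billion.

+$597.3 billion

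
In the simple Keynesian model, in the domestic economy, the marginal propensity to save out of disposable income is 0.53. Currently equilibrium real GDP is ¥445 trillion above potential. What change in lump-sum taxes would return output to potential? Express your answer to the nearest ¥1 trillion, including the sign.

MPC = 1 − MPS = 1 − 0.53 = 0.47.
Spending multiplier = 1/(1 − MPC) = 1/(1 − 0.47) = 1/0.53 ≈ 1.887.
Tax multiplier = −c·k = −0.47/0.53 ≈ −0.887. Need ΔY = −¥445 trillion, so ΔT = ΔY/(−c·k) = −(−¥445 trillion) × 0.53 / 0.47 ≈ +¥502 trillion.
The government should raise lump-sum taxes by ¥502 trillion.

+¥502 trillion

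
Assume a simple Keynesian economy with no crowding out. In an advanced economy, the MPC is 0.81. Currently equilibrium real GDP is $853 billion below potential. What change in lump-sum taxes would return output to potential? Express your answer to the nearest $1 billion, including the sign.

−$200 billion

Spending multiplier = 1/(1 − MPC) = 1/(1 − 0.81) = 1/0.19 ≈ 5.263.
Tax multiplier = −c·k = −0.81/0.19 ≈ −4.263. Need ΔY = +$853 billion, so ΔT = ΔY/(−c·k) = −(+$853 billion) × 0.19 / 0.81 ≈ −$200 billion.
The government should cut lump-sum taxes by $200 billion.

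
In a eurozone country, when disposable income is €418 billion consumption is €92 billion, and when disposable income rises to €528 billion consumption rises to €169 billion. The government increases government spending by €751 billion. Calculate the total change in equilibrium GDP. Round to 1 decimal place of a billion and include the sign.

MPC = ΔC/ΔYd = (169 − 92)/(528 − 418) = 77/110 = 0.7.
Government-spending multiplier = 1/(1 − MPC) = 1/(1 − 0.7) = 1/0.3 ≈ 3.333.
ΔY = k × ΔG = (+€751 billion) / 0.3 ≈ +€2,503.3 billion.

+€2,503.3 billion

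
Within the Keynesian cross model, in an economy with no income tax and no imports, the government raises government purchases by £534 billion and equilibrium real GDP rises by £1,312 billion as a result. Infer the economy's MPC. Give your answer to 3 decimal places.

Implied spending multiplier k = ΔY/ΔG = 1,312/534 ≈ 2.4569.
Since k = 1/(1 − MPC), MPC = 1 − 1/k = 1 − ΔG/ΔY = 1 − 534/1,312 ≈ 0.593.

0.593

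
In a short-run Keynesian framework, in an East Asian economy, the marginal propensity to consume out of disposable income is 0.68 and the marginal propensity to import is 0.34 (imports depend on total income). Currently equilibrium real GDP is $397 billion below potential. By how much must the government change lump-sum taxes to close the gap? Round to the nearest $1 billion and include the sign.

Spending multiplier = 1/(1 − c + m) = 1/(1 − 0.68 + 0.34) = 1/0.66 ≈ 1.515.
Tax multiplier = −c·k = −0.68/0.66 ≈ −1.03. Need ΔY = +$397 billion, so ΔT = ΔY/(−c·k) = −(+$397 billion) × 0.66 / 0.68 ≈ −$385 billion.
The government should cut lump-sum taxes by $385 billion.

−$385 billion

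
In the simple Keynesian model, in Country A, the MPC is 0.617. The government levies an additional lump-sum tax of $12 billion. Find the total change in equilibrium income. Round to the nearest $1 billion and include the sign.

A lump-sum tax change of +$12 billion shifts disposable income by −$12 billion; first-round consumption changes by −c × ΔT = −0.617 × (+$12 billion) = −$7.404 billion.
Expenditure multiplier = 1/(1 − MPC) = 1/(1 − 0.617) = 1/0.383 ≈ 2.611.
The tax multiplier is −c × k ≈ −1.611, so ΔY = k × (−c·ΔT) = (−$7.404 billion) / 0.383 ≈ −$19 billion.

−$19 billion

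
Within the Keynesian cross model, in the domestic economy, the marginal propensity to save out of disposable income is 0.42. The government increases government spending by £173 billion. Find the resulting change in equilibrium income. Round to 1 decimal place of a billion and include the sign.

+£411.9 billion

MPC = 1 − MPS = 1 − 0.42 = 0.58.
Government-spending multiplier = 1/(1 − MPC) = 1/(1 − 0.58) = 1/0.42 ≈ 2.381.
ΔY = k × ΔG = (+£173 billion) / 0.42 ≈ +£411.9 billion.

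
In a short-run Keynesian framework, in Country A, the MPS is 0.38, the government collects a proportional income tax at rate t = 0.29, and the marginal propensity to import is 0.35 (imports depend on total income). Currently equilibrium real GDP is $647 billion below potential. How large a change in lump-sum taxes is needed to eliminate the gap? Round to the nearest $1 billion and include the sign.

−$949 billion

MPC = 1 − MPS = 1 − 0.38 = 0.62.
Spending multiplier = 1/(1 − c(1−t) + m) = 1/(1 − 0.62×0.71 + 0.35) = 1/0.9098 ≈ 1.099.
Tax multiplier = −c·k = −0.62/0.9098 ≈ −0.681. Need ΔY = +$647 billion, so ΔT = ΔY/(−c·k) = −(+$647 billion) × 0.9098 / 0.62 ≈ −$949 billion.
The government should cut lump-sum taxes by $949 billion.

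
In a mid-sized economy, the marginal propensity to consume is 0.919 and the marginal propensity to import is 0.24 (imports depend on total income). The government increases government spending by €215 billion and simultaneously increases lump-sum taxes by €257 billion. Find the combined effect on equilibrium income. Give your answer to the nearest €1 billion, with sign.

−€66 billion

Expenditure multiplier = 1/(1 − c + m) = 1/(1 − 0.919 + 0.24) = 1/0.321 ≈ 3.115.
ΔG contributes k·ΔG = (+€215 billion) / 0.321 ≈ +€669.8 billion.
ΔT of +€257 billion changes first-round spending by −c·ΔT = −€236.183 billion, contributing k·(−c·ΔT) = (−€236.183 billion) / 0.321 ≈ −€735.8 billion.
Net ΔY = k(ΔG − c·ΔT) = (−€21.183 billion) / 0.321 ≈ −€66 billion.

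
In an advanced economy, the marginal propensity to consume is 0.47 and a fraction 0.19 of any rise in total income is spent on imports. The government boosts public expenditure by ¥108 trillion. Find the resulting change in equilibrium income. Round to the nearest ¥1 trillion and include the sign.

Government-spending multiplier = 1/(1 − c + m) = 1/(1 − 0.47 + 0.19) = 1/0.72 ≈ 1.389.
ΔY = k × ΔG = (+¥108 trillion) / 0.72 = +¥150 trillion.

+¥150 trillion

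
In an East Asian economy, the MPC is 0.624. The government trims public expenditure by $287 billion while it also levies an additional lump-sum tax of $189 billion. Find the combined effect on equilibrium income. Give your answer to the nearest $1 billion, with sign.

Expenditure multiplier = 1/(1 − MPC) = 1/(1 − 0.624) = 1/0.376 ≈ 2.66.
ΔG contributes k·ΔG = (−$287 billion) / 0.376 ≈ −$763.3 billion.
ΔT of +$189 billion changes first-round spending by −c·ΔT = −$117.936 billion, contributing k·(−c·ΔT) = (−$117.936 billion) / 0.376 ≈ −$313.7 billion.
Net ΔY = k(ΔG − c·ΔT) = (−$404.936 billion) / 0.376 ≈ −$1,077 billion.

−$1,077 billion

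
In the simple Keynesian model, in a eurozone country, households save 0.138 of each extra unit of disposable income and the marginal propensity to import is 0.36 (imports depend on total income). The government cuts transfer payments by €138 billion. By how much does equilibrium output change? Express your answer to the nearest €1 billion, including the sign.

MPC = 1 − MPS = 1 − 0.138 = 0.862.
The transfer change shifts disposable income by −€138 billion, so first-round consumption changes by c·ΔTR = 0.862 × (−€138 billion) = −€118.956 billion.
Expenditure multiplier = 1/(1 − c + m) = 1/(1 − 0.862 + 0.36) = 1/0.498 ≈ 2.008.
The transfer multiplier is c × k ≈ 1.731, so ΔY = k × (c·ΔTR) = (−€118.956 billion) / 0.498 ≈ −€239 billion.

−€239 billion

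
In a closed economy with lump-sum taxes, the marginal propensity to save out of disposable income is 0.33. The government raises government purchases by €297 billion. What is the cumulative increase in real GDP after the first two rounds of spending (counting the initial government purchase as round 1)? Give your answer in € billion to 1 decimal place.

€496.0 billion

MPC = 1 − MPS = 1 − 0.33 = 0.67.
Round 1 adds ΔG = €297 billion; each later round is MPC = 0.67 times the previous.
After 2 rounds: 297 + 198.99 = ΔG·(1 − c^2)/(1 − c) = 297 × (1 − 0.4489)/0.33 ≈ €496 billion.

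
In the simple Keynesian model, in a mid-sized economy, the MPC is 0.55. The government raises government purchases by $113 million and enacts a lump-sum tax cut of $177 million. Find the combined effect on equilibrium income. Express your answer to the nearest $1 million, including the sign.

+$467 million

Expenditure multiplier = 1/(1 − MPC) = 1/(1 − 0.55) = 1/0.45 ≈ 2.222.
ΔG contributes k·ΔG = (+$113 million) / 0.45 ≈ +$251.1 million.
ΔT of −$177 million changes first-round spending by −c·ΔT = +$97.35 million, contributing k·(−c·ΔT) = (+$97.35 million) / 0.45 ≈ +$216.3 million.
Net ΔY = k(ΔG − c·ΔT) = (+$210.35 million) / 0.45 ≈ +$467 million.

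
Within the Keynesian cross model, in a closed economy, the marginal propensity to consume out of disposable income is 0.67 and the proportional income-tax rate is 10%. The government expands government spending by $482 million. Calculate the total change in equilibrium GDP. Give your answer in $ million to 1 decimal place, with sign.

+$1,214.1 million

Spending multiplier = 1/(1 − c(1−t)) = 1/(1 − 0.67×0.9) = 1/0.397 ≈ 2.519.
ΔY = k × ΔG = (+$482 million) / 0.397 ≈ +$1,214.1 million.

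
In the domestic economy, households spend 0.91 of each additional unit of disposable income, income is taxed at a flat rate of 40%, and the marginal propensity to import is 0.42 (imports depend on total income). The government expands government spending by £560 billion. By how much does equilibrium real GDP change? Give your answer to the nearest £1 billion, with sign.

+£641 billion

Expenditure multiplier = 1/(1 − c(1−t) + m) = 1/(1 − 0.91×0.6 + 0.42) = 1/0.874 ≈ 1.144.
ΔY = k × ΔG = (+£560 billion) / 0.874 ≈ +£641 billion.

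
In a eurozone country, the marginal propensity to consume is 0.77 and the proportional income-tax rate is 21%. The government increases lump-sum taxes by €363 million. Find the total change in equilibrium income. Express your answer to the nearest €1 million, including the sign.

−€714 million

A lump-sum tax change of +€363 million shifts disposable income by −€363 million; first-round consumption changes by −c × ΔT = −0.77 × (+€363 million) = −€279.51 million.
Expenditure multiplier = 1/(1 − c(1−t)) = 1/(1 − 0.77×0.79) = 1/0.3917 ≈ 2.553.
The tax multiplier is −c × k ≈ −1.966, so ΔY = k × (−c·ΔT) = (−€279.51 million) / 0.3917 ≈ −€714 million.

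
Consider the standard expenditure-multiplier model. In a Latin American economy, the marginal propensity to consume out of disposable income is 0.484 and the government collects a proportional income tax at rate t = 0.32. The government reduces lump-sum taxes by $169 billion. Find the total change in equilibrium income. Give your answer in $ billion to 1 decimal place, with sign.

A lump-sum tax change of −$169 billion shifts disposable income by +$169 billion; first-round consumption changes by −c × ΔT = −0.484 × (−$169 billion) = +$81.796 billion.
Expenditure multiplier = 1/(1 − c(1−t)) = 1/(1 − 0.484×0.68) = 1/0.67088 ≈ 1.491.
The tax multiplier is −c × k ≈ −0.721, so ΔY = k × (−c·ΔT) = (+$81.796 billion) / 0.67088 ≈ +$121.9 billion.

+$121.9 billion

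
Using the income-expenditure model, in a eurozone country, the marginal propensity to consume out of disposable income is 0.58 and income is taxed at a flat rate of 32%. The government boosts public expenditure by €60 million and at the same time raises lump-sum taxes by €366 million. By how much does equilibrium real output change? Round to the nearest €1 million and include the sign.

−€251 million

Expenditure multiplier = 1/(1 − c(1−t)) = 1/(1 − 0.58×0.68) = 1/0.6056 ≈ 1.651.
ΔG contributes k·ΔG = (+€60 million) / 0.6056 ≈ +€99.1 million.
ΔT of +€366 million changes first-round spending by −c·ΔT = −€212.28 million, contributing k·(−c·ΔT) = (−€212.28 million) / 0.6056 ≈ −€350.5 million.
Net ΔY = k(ΔG − c·ΔT) = (−€152.28 million) / 0.6056 ≈ −€251 million.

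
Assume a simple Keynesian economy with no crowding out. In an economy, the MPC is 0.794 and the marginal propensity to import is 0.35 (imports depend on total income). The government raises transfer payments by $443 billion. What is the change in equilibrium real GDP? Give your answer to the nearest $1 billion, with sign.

+$633 billion

The transfer change shifts disposable income by +$443 billion, so first-round consumption changes by c·ΔTR = 0.794 × (+$443 billion) = +$351.742 billion.
Expenditure multiplier = 1/(1 − c + m) = 1/(1 − 0.794 + 0.35) = 1/0.556 ≈ 1.799.
The transfer multiplier is c × k ≈ 1.428, so ΔY = k × (c·ΔTR) = (+$351.742 billion) / 0.556 ≈ +$633 billion.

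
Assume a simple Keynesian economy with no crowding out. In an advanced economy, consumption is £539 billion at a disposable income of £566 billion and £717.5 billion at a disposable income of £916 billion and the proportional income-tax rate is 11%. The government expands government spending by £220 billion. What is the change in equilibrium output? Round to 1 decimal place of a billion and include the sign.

+£402.9 billion

MPC = ΔC/ΔYd = (717.5 − 539)/(916 − 566) = 178.5/350 = 0.51.
Spending multiplier = 1/(1 − c(1−t)) = 1/(1 − 0.51×0.89) = 1/0.5461 ≈ 1.831.
ΔY = k × ΔG = (+£220 billion) / 0.5461 ≈ +£402.9 billion.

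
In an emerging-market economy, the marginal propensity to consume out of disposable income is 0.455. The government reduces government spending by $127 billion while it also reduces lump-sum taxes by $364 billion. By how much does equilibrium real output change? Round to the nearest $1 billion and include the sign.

Expenditure multiplier = 1/(1 − MPC) = 1/(1 − 0.455) = 1/0.545 ≈ 1.835.
ΔG contributes k·ΔG = (−$127 billion) / 0.545 ≈ −$233 billion.
ΔT of −$364 billion changes first-round spending by −c·ΔT = +$165.62 billion, contributing k·(−c·ΔT) = (+$165.62 billion) / 0.545 ≈ +$303.9 billion.
Net ΔY = k(ΔG − c·ΔT) = (+$38.62 billion) / 0.545 ≈ +$71 billion.

+$71 billion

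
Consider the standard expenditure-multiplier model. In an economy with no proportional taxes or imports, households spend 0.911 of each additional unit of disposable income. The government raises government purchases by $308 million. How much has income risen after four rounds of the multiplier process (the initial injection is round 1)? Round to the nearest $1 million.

Round 1 adds ΔG = $308 million; each later round is MPC = 0.911 times the previous.
After 4 rounds: 308 + 280.588 + 255.615668 + 232.865873548 = ΔG·(1 − c^4)/(1 − c) = 308 × (1 − 0.688768866241)/0.089 ≈ $1,077 million.

$1,077 million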